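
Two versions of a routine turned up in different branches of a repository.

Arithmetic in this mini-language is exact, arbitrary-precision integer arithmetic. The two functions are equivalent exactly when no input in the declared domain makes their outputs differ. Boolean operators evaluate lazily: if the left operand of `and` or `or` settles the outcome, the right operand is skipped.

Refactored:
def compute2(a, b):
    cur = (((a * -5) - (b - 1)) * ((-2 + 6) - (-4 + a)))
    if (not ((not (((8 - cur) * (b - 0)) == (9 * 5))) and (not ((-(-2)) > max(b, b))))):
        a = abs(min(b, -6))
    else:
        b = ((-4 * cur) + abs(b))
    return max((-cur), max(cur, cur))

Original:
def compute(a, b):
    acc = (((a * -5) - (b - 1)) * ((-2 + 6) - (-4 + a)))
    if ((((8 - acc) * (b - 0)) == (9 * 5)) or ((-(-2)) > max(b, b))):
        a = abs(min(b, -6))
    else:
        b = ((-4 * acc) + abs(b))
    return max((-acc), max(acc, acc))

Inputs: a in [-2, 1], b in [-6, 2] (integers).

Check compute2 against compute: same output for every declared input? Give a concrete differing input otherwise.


Side by side, the visible changes include: boolean connective usage differs; and local variable names differ.
Tracing a=-2, b=1: compute: acc becomes 100; next ((((8 - acc) * (b - 0)) == (9 * 5)) or ((-(-2)) > max(b, b))) evaluates to true; next a becomes 6; next final value 100 | compute2: cur becomes 100; next (not ((not (((8 - cur) * (b - 0)) == (9 * 5))) and (not ((-(-2)) > max(b, b))))) evaluates to true; next a becomes 6; next final value 100 — matching result 100.
Checked all 36 inputs in the declared domain: the outputs agree on every one.
verdict: equivalent


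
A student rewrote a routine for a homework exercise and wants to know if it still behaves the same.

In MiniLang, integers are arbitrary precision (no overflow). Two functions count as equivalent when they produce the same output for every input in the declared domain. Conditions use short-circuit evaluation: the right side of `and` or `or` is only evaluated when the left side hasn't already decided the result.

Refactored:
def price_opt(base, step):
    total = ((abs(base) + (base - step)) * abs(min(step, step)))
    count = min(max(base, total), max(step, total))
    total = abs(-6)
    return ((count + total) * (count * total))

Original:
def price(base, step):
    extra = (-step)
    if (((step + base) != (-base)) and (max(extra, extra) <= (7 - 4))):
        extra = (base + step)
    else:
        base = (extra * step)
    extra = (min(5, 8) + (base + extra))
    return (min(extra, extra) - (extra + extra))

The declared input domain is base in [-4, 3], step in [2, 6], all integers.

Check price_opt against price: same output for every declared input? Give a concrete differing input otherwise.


Try base=-4, step=2.
price: extra=-2, then (((step + base) != (-base)) and (max(extra, extra) <= (7 - 4))) is true, then extra=-2, then extra=-1, then returns 1
price_opt: total=-4, then count=-4, then total=6, then returns -48
1 vs -48 — the two versions disagree here.
verdict: not equivalent; witness: base=-4, step=2


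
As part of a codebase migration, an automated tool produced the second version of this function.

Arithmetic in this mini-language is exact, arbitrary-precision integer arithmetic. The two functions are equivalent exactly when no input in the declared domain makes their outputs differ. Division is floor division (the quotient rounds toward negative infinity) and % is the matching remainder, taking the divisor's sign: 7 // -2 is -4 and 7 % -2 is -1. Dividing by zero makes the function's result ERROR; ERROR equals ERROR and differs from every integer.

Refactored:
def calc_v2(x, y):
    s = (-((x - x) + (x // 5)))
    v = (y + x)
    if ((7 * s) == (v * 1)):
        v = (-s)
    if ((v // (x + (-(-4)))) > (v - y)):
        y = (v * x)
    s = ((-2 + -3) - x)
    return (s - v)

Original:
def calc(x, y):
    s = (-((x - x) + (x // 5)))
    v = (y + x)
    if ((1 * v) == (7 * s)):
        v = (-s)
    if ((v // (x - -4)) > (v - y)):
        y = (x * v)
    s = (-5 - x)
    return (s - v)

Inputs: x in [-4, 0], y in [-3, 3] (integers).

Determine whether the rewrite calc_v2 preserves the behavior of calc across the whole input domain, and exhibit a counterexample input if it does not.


Although constant usage differs, plus arithmetic usage differs, 35/35 inputs agree.
verdict: equivalent


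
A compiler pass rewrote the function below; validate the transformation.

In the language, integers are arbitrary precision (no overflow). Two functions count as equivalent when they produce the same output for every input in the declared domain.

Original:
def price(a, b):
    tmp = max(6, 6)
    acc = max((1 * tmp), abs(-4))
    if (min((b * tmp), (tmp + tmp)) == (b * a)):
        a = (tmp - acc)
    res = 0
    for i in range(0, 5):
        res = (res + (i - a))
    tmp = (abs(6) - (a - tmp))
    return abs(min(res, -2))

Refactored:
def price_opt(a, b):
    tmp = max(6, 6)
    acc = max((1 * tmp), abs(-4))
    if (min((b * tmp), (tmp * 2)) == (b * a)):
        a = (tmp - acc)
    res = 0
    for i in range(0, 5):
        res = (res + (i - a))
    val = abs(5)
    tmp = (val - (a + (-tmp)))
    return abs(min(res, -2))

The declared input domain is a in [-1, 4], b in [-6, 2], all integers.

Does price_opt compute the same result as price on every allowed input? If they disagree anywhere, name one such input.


Equivalent. The suspicious edit (`6` became `5`) never changes the result for any input inside the declared domain.
Across all 54 domain points the two functions coincide.
One worked example (a=4, b=-1) — price: tmp := 6 | acc := 6 | (min((b * tmp), (tmp + tmp)) == (b * a)): false | res := 0 | iter i=0: | res := -4 | iter i=1: | res := -7 | iter i=2: | res := -9 | iter i=3: | res := -10 | iter i=4: | res := -10 | tmp := 8 | result 10; price_opt: tmp := 6 | acc := 6 | (min((b * tmp), (tmp * 2)) == (b * a)): false | res := 0 | iter i=0: | res := -4 | iter i=1: | res := -7 | iter i=2: | res := -9 | iter i=3: | res := -10 | iter i=4: | res := -10 | val := 5 | tmp := 7 | result 10; agreement on 10.
verdict: equivalent


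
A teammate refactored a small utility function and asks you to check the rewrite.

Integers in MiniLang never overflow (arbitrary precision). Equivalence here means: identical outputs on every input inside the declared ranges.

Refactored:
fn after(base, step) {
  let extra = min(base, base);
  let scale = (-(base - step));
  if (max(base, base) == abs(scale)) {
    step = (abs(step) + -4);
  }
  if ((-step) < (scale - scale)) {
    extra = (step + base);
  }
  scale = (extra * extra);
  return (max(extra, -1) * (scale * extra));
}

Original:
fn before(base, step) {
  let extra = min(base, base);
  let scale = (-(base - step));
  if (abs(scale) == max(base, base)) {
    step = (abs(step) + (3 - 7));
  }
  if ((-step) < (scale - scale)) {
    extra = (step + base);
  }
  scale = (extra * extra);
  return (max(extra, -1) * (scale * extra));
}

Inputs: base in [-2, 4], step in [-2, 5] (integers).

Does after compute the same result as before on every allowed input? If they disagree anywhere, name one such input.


This is a faithful refactor — arithmetic usage differs, and constant usage differs, but the computed results match everywhere.
Spot check at base=2, step=-1 — before: extra := 2 | scale := -3 | (abs(scale) == max(base, base)): false | ((-step) < (scale - scale)): false | scale := 4 | result 16. after: extra := 2 | scale := -3 | (max(base, base) == abs(scale)): false | ((-step) < (scale - scale)): false | scale := 4 | result 16. Both give 16.
Checked all 56 inputs in the declared domain: the outputs agree on every one.
verdict: equivalent


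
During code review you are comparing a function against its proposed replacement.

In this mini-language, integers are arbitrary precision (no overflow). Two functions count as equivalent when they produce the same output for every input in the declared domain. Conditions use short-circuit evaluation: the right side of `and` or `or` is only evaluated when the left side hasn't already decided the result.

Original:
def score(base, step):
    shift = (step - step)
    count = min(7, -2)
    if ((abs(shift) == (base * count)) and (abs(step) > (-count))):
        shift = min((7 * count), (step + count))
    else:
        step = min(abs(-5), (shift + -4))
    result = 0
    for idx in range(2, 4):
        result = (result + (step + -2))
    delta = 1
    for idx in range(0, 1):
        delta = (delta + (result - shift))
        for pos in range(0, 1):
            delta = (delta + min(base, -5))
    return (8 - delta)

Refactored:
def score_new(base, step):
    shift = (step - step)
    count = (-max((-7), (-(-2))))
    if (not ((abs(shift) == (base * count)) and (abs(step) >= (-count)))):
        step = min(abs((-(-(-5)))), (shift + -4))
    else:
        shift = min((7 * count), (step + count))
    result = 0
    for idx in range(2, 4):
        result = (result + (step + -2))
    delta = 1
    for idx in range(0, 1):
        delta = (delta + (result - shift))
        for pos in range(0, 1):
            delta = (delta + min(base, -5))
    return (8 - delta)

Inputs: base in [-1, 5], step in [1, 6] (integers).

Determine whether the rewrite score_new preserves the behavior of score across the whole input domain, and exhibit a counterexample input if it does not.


base=0, step=2 yields 24 from score but -2 from score_new.
verdict: not equivalent; witness: base=0, step=2


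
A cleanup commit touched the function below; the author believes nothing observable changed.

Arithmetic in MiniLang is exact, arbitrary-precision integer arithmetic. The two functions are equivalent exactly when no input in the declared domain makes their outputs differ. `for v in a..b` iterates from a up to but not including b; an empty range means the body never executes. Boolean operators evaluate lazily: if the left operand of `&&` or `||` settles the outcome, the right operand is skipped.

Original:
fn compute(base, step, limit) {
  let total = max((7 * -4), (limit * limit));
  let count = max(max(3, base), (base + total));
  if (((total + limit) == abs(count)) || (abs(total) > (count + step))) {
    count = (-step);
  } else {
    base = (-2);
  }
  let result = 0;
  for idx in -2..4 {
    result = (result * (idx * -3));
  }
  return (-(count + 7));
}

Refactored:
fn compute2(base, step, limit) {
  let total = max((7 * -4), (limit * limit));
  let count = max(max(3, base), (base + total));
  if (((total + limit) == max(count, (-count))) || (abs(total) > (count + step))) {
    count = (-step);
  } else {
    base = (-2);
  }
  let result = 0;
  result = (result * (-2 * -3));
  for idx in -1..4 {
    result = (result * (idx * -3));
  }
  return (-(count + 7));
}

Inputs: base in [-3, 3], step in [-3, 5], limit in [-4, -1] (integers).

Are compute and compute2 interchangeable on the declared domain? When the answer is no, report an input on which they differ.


The two versions differ — the changes include min/max/abs usage differs; and statement counts differ; and arithmetic usage differs; and loop structure differs; and constant usage differs.
As a probe, take base=-2, step=4, limit=-2: compute runs total := 4 | count := 3 | (((total + limit) == abs(count)) || (abs(total) > (count + step))): false | base := -2 | result := 0 | iter idx=-2: | result := 0 | iter idx=-1: | result := 0 | iter idx=0: | result := 0 | iter idx=1: | result := 0 | iter idx=2: | result := 0 | iter idx=3: | result := 0 | result -10; compute2 runs total := 4 | count := 3 | (((total + limit) == max(count, (-count))) || (abs(total) > (count + step))): false | base := -2 | result := 0 | result := 0 | iter idx=-1: | result := 0 | iter idx=0: | result := 0 | iter idx=1: | result := 0 | iter idx=2: | result := 0 | iter idx=3: | result := 0 | result -10; both end at -10.
Checked all 252 inputs in the declared domain: the outputs agree on every one.
verdict: equivalent


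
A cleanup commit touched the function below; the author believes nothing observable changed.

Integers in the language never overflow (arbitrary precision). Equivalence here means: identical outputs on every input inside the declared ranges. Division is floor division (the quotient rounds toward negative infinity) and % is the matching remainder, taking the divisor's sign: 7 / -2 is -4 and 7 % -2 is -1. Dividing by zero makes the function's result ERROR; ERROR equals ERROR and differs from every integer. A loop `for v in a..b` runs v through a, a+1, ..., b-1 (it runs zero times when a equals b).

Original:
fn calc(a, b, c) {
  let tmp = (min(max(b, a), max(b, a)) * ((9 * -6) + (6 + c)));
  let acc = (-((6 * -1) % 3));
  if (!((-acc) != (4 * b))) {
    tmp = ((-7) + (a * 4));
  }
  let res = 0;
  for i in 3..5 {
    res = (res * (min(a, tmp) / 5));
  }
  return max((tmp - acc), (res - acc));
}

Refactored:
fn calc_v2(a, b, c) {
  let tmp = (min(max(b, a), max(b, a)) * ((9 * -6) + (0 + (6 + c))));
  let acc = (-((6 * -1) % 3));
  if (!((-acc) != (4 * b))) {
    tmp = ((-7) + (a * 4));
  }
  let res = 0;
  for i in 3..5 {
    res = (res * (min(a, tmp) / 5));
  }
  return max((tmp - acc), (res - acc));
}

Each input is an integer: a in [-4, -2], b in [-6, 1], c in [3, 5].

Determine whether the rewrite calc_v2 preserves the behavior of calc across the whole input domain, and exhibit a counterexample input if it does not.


Behavior is preserved: although constant usage differs, plus arithmetic usage differs, the outputs never diverge.
Spot check at a=-3, b=-6, c=5 — calc: tmp := 129 | acc := 0 | (!((-acc) != (4 * b))): false | res := 0 | iter i=3: | res := 0 | iter i=4: | res := 0 | result 129. calc_v2: tmp := 129 | acc := 0 | (!((-acc) != (4 * b))): false | res := 0 | iter i=3: | res := 0 | iter i=4: | res := 0 | result 129. Both give 129.
An exhaustive pass over the 72 declared inputs shows identical outputs.
verdict: equivalent


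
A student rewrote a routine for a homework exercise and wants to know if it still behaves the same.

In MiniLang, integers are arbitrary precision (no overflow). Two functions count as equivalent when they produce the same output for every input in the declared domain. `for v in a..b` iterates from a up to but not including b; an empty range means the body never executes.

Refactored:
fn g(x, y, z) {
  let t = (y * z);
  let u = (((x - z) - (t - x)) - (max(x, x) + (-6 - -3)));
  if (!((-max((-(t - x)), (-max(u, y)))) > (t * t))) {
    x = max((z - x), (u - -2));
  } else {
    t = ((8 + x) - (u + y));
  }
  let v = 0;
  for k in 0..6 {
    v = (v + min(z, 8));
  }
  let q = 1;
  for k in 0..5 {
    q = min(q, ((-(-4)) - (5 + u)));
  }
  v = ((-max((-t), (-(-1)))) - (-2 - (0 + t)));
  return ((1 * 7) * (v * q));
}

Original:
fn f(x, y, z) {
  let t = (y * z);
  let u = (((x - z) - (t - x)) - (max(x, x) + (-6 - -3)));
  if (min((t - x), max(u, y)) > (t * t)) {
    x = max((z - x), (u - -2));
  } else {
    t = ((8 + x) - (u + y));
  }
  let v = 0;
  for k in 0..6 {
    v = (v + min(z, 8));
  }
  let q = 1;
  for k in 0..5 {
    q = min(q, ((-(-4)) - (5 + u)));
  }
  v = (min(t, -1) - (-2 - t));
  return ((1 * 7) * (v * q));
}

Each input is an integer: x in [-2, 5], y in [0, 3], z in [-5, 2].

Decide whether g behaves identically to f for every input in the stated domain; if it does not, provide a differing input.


There is a counterexample at x=-2, y=0, z=-4: -42 on one side, -84 on the other.
f: t := 0 | u := 5 | (min((t - x), max(u, y)) > (t * t)): true | x := 7 | v := 0 | iter k=0: | v := -4 | iter k=1: | v := -8 | iter k=2: | v := -12 | iter k=3: | v := -16 | iter k=4: | v := -20 | iter k=5: | v := -24 | q := 1 | iter k=0: | q := -6 | iter k=1: | q := -6 | iter k=2: | q := -6 | iter k=3: | q := -6 | iter k=4: | q := -6 | v := 1 | result -42
g: t := 0 | u := 5 | (!((-max((-(t - x)), (-max(u, y)))) > (t * t))): false | t := 1 | v := 0 | iter k=0: | v := -4 | iter k=1: | v := -8 | iter k=2: | v := -12 | iter k=3: | v := -16 | iter k=4: | v := -20 | iter k=5: | v := -24 | q := 1 | iter k=0: | q := -6 | iter k=1: | q := -6 | iter k=2: | q := -6 | iter k=3: | q := -6 | iter k=4: | q := -6 | v := 2 | result -84
verdict: not equivalent; witness: x=-2, y=0, z=-4


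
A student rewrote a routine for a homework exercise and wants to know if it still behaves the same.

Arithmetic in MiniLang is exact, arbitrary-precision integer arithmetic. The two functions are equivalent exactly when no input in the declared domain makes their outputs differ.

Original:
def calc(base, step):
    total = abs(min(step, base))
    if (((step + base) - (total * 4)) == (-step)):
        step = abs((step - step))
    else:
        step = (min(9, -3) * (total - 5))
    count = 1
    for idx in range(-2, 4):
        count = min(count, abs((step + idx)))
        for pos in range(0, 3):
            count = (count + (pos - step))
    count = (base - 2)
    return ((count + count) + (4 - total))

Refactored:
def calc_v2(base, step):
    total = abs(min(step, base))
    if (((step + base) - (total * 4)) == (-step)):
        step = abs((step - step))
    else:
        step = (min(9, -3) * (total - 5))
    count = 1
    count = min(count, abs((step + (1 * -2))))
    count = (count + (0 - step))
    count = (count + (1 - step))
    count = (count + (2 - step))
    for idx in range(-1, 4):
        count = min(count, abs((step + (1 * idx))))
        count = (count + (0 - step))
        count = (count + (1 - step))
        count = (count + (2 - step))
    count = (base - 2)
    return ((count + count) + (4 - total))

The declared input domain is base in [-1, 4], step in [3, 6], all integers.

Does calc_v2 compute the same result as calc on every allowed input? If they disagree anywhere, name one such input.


Differences: constant usage differs, plus min/max/abs usage differs, plus local variable names differ, plus statement counts differ, plus loop structure differs, plus arithmetic usage differs — yet all 24 inputs agree.
verdict: equivalent


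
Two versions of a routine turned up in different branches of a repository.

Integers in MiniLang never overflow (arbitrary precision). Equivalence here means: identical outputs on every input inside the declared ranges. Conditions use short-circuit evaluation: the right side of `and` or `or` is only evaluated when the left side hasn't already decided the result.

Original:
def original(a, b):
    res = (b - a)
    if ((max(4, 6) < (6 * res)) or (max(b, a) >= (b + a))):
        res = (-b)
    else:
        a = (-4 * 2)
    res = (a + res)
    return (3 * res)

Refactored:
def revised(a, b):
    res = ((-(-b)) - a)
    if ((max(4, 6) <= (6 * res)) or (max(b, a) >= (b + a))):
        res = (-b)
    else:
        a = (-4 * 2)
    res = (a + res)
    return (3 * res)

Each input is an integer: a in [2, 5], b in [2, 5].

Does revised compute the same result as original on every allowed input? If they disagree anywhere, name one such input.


There is a counterexample at a=2, b=3: -21 on one side, -3 on the other.
original: res becomes 1; next ((max(4, 6) < (6 * res)) or (max(b, a) >= (b + a))) evaluates to false; next a becomes -8; next res becomes -7; next final value -21
revised: res becomes 1; next ((max(4, 6) <= (6 * res)) or (max(b, a) >= (b + a))) evaluates to true; next res becomes -3; next res becomes -1; next final value -3
verdict: not equivalent; witness: a=2, b=3


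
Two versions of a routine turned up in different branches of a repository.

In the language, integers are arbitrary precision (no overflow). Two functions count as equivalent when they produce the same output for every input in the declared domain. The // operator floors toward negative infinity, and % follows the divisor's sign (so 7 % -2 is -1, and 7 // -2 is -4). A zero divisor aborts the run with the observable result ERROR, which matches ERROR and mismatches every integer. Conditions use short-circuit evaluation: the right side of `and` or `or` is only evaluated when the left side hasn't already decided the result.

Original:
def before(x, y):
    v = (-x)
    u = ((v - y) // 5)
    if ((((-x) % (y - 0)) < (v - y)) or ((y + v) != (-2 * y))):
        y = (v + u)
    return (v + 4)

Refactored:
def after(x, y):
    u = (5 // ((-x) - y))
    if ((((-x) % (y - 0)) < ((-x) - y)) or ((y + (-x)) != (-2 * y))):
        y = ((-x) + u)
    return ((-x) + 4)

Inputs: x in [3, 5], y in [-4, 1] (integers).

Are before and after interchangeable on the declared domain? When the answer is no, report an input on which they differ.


Input x=3, y=-3: 1 from before versus ERROR from after.
verdict: not equivalent; witness: x=3, y=-3


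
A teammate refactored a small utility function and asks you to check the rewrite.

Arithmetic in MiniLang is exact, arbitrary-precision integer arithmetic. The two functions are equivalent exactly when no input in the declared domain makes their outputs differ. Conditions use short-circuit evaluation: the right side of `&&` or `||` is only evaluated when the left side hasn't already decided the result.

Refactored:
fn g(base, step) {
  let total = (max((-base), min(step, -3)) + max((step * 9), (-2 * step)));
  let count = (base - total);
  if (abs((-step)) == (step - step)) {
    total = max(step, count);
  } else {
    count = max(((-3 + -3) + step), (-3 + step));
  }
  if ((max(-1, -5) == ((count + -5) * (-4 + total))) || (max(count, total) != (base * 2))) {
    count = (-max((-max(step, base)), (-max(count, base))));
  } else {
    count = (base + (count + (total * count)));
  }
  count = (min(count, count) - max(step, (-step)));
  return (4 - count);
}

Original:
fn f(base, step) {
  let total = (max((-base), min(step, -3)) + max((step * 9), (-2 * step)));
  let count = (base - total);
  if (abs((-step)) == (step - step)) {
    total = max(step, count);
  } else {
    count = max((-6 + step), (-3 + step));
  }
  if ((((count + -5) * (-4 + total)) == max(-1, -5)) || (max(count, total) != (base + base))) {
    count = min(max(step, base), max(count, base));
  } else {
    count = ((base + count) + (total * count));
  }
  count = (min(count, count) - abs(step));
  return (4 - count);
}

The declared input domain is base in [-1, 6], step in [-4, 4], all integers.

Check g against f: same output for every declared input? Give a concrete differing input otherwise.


Differences: min/max/abs usage differs, and constant usage differs, and arithmetic usage differs — yet all 72 inputs agree.
verdict: equivalent


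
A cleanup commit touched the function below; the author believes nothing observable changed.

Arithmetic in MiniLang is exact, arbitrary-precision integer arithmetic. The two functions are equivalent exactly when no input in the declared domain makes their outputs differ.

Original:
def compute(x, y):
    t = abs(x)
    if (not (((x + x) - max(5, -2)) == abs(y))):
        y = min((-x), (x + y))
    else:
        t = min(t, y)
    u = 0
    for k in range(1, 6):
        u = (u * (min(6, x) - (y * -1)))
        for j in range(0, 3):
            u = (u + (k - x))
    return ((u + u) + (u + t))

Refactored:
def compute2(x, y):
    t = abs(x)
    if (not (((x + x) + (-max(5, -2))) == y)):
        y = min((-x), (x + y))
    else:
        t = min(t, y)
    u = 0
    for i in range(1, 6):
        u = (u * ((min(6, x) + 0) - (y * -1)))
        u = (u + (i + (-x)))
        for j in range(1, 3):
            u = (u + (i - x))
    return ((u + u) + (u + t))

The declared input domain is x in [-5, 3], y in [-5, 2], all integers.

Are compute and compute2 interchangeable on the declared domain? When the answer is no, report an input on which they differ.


At x=0, y=-5: compute gives 3915, compute2 gives 3910.
verdict: not equivalent; witness: x=0, y=-5


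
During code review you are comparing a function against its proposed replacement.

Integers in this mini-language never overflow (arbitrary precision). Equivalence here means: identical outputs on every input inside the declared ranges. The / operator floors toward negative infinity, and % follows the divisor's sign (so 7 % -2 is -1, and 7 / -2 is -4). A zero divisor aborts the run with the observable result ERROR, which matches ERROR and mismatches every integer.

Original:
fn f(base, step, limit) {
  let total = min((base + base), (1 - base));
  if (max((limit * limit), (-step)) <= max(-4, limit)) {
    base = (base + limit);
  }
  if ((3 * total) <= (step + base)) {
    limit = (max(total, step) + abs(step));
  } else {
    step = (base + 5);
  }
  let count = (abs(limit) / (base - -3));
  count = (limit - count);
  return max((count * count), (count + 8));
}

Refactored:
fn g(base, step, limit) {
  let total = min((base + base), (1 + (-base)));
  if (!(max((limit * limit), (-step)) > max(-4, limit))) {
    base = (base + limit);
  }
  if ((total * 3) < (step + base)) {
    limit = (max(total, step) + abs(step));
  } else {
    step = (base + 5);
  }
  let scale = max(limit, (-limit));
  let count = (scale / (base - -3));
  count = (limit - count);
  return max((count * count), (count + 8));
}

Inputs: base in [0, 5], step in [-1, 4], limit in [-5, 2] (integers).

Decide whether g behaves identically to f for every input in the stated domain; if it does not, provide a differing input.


Try base=0, step=0, limit=-5.
f: total := 0 | (max((limit * limit), (-step)) <= max(-4, limit)): false | ((3 * total) <= (step + base)): true | limit := 0 | count := 0 | count := 0 | result 8
g: total := 0 | (!(max((limit * limit), (-step)) > max(-4, limit))): false | ((total * 3) < (step + base)): false | step := 5 | scale := 5 | count := 1 | count := -6 | result 36
8 vs 36 — the two versions disagree here.
verdict: not equivalent; witness: base=0, step=0, limit=-5


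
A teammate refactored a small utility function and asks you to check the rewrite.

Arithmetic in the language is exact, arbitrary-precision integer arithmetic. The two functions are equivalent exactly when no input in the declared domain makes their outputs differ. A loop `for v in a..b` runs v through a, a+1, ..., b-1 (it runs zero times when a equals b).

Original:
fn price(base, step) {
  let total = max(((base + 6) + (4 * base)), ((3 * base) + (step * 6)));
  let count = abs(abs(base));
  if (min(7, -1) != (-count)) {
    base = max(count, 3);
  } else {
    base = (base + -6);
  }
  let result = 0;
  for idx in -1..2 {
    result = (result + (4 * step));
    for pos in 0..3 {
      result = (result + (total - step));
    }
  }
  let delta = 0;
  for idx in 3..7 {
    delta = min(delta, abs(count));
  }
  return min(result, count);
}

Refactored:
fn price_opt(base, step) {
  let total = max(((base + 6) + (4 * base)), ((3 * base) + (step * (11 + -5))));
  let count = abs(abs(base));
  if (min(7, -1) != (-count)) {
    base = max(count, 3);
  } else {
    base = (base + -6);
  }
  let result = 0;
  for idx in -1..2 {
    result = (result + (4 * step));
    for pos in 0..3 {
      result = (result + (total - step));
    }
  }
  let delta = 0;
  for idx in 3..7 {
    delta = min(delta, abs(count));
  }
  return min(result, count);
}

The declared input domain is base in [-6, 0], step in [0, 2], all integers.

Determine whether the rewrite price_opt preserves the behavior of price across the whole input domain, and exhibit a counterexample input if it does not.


The two are interchangeable: arithmetic usage differs; constant usage differs, and every declared input agrees.
As a probe, take base=-4, step=2: price runs total := 0 | count := 4 | (min(7, -1) != (-count)): true | base := 4 | result := 0 | iter idx=-1: | result := 8 | iter pos=0: | result := 6 | iter pos=1: | result := 4 | iter pos=2: | result := 2 | iter idx=0: | result := 10 | iter pos=0: | result := 8 | iter pos=1: | result := 6 | iter pos=2: | result := 4 | iter idx=1: | result := 12 | iter pos=0: | result := 10 | iter pos=1: | result := 8 | iter pos=2: | result := 6 | delta := 0 | iter idx=3: | delta := 0 | iter idx=4: | delta := 0 | iter idx=5: | delta := 0 | iter idx=6: | delta := 0 | result 4; price_opt runs total := 0 | count := 4 | (min(7, -1) != (-count)): true | base := 4 | result := 0 | iter idx=-1: | result := 8 | iter pos=0: | result := 6 | iter pos=1: | result := 4 | iter pos=2: | result := 2 | iter idx=0: | result := 10 | iter pos=0: | result := 8 | iter pos=1: | result := 6 | iter pos=2: | result := 4 | iter idx=1: | result := 12 | iter pos=0: | result := 10 | iter pos=1: | result := 8 | iter pos=2: | result := 6 | delta := 0 | iter idx=3: | delta := 0 | iter idx=4: | delta := 0 | iter idx=5: | delta := 0 | iter idx=6: | delta := 0 | result 4; both end at 4.
Across all 21 domain points the two functions coincide.
verdict: equivalent


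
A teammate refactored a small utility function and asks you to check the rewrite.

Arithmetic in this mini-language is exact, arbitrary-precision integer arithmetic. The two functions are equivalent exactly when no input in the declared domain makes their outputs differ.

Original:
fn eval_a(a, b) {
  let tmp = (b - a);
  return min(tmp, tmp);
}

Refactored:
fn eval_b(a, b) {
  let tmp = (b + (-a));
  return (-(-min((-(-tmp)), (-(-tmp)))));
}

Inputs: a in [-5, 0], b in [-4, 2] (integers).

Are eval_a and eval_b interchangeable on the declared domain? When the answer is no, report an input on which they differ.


Comparing the listings, the differences include: arithmetic usage differs.
One worked example (a=0, b=-3) — eval_a: tmp becomes -3; next final value -3; eval_b: tmp becomes -3; next final value -3; agreement on -3.
Every one of the 42 inputs gives matching results.
verdict: equivalent


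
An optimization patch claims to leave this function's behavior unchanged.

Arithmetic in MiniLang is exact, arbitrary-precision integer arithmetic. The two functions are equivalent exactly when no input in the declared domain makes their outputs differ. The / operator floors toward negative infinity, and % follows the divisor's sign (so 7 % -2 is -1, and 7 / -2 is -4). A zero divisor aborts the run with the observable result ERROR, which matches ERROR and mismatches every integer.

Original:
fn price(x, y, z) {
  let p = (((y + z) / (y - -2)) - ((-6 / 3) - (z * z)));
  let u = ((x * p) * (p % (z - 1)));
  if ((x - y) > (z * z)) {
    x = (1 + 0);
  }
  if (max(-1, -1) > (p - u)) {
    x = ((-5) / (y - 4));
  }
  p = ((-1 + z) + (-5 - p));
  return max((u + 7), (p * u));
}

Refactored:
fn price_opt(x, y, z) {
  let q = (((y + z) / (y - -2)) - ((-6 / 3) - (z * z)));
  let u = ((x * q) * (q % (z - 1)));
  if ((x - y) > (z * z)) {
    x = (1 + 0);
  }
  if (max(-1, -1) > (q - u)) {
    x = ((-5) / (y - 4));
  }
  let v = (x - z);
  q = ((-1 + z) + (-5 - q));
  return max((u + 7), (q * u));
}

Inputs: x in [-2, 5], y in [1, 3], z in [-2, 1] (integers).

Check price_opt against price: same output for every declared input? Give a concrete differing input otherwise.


Comparing the listings, the differences include: local variable names differ; and statement counts differ; and arithmetic usage differs.
One worked example (x=4, y=3, z=1) — price: p becomes 3; next hits division by zero so the output is ERROR; price_opt: q becomes 3; next hits division by zero so the output is ERROR; agreement on ERROR.
Every one of the 96 inputs gives matching results.
verdict: equivalent


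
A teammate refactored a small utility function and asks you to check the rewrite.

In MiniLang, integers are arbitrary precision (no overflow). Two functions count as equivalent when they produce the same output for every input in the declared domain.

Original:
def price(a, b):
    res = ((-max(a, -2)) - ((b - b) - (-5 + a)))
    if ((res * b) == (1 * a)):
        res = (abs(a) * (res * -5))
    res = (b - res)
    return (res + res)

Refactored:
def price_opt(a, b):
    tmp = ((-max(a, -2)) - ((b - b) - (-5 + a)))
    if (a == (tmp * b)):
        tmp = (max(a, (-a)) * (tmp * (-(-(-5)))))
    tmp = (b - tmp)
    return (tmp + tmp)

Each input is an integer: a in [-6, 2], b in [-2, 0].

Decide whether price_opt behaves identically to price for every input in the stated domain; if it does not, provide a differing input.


Side by side, the visible changes include: local variable names differ, and constant usage differs, and min/max/abs usage differs, and arithmetic usage differs.
One worked example (a=-3, b=0) — price: res=-6, then ((res * b) == (1 * a)) is false, then res=6, then returns 12; price_opt: tmp=-6, then (a == (tmp * b)) is false, then tmp=6, then returns 12; agreement on 12.
Across all 27 domain points the two functions coincide.
verdict: equivalent


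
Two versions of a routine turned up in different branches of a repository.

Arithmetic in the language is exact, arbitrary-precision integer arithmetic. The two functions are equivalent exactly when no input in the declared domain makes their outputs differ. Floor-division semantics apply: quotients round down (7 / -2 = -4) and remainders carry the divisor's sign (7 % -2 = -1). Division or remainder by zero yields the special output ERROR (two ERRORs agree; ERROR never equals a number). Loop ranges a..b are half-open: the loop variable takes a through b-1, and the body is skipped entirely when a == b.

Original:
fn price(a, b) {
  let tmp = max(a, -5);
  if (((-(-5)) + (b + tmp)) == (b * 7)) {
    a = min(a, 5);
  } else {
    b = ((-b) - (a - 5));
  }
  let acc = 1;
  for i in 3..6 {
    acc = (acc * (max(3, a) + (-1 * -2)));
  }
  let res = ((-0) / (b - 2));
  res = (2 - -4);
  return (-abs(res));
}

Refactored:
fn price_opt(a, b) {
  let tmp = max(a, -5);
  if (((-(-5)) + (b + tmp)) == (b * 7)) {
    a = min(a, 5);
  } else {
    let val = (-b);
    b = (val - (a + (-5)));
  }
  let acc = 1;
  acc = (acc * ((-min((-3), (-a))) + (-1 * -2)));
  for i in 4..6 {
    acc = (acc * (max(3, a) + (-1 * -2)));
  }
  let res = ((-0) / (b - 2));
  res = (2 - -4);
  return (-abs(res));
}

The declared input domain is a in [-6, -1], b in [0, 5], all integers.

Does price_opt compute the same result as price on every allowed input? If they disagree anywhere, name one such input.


The two are interchangeable: constant usage differs, min/max/abs usage differs, loop structure differs, statement counts differ, arithmetic usage differs, local variable names differ, and every declared input agrees.
As a probe, take a=-6, b=0: price runs tmp=-5, then (((-(-5)) + (b + tmp)) == (b * 7)) is true, then a=-6, then acc=1, then (i=3), then acc=5, then (i=4), then acc=25, then (i=5), then acc=125, then res=0, then res=6, then returns -6; price_opt runs tmp=-5, then (((-(-5)) + (b + tmp)) == (b * 7)) is true, then a=-6, then acc=1, then acc=5, then (i=4), then acc=25, then (i=5), then acc=125, then res=0, then res=6, then returns -6; both end at -6.
Across all 36 domain points the two functions coincide.
verdict: equivalent


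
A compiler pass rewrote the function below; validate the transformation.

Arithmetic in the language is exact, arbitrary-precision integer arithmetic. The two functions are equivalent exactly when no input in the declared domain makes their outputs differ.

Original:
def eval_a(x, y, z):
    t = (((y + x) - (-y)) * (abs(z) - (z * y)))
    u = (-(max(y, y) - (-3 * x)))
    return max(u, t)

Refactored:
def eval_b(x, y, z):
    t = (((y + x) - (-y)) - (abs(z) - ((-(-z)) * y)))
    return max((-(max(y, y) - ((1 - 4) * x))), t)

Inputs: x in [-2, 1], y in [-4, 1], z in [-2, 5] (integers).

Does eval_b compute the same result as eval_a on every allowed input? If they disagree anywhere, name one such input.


Not equivalent: x=-2, y=-4, z=-2 separates them (60 vs 10).
eval_a: t = 60; u = 10; return 60
eval_b: t = -4; return 10
verdict: not equivalent; witness: x=-2, y=-4, z=-2


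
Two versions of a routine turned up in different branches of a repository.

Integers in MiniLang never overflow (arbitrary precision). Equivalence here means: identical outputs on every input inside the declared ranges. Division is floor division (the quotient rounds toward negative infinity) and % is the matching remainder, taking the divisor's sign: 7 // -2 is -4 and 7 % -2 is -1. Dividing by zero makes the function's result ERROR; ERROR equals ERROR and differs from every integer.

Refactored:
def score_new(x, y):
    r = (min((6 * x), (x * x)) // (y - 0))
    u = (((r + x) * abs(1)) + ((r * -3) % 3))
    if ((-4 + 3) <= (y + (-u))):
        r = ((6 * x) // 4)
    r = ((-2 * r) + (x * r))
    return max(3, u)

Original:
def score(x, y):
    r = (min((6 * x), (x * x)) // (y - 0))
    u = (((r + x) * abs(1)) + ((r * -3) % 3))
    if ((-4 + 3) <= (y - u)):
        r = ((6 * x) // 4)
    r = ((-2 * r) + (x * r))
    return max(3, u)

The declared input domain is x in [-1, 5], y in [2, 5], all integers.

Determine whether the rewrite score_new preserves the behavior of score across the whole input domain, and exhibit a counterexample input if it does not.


Differences: arithmetic usage differs — yet all 28 inputs agree.
verdict: equivalent


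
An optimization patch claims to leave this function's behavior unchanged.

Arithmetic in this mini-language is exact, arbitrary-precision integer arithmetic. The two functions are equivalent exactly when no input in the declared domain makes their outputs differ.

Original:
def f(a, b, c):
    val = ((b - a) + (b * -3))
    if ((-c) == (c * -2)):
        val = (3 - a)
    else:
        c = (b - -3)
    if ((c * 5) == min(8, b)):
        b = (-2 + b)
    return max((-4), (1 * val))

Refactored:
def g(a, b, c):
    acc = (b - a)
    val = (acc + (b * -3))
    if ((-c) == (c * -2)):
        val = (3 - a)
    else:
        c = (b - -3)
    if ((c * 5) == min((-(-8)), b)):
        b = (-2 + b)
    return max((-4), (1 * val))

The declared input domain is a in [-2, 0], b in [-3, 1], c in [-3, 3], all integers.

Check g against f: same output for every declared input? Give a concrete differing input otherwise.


Comparing the listings, the differences include: statement counts differ; and local variable names differ.
As a probe, take a=0, b=0, c=-3: f runs val becomes 0; next ((-c) == (c * -2)) evaluates to false; next c becomes 3; next ((c * 5) == min(8, b)) evaluates to false; next final value 0; g runs acc becomes 0; next val becomes 0; next ((-c) == (c * -2)) evaluates to false; next c becomes 3; next ((c * 5) == min((-(-8)), b)) evaluates to false; next final value 0; both end at 0.
Sweeping the whole domain (105 inputs) finds no disagreement.
verdict: equivalent


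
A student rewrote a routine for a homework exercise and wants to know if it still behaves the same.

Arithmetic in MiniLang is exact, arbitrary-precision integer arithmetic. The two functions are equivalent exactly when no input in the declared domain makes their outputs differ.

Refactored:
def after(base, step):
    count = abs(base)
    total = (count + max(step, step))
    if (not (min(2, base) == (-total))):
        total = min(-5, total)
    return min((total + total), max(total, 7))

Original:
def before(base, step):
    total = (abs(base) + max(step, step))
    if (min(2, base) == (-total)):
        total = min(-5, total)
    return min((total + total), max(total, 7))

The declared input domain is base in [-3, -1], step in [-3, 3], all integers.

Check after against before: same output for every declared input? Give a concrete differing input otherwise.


Not equivalent: base=-3, step=-3 separates them (0 vs -10).
before: total = 0; (min(2, base) == (-total)) -> false; return 0
after: count = 3; total = 0; (not (min(2, base) == (-total))) -> true; total = -5; return -10
verdict: not equivalent; witness: base=-3, step=-3


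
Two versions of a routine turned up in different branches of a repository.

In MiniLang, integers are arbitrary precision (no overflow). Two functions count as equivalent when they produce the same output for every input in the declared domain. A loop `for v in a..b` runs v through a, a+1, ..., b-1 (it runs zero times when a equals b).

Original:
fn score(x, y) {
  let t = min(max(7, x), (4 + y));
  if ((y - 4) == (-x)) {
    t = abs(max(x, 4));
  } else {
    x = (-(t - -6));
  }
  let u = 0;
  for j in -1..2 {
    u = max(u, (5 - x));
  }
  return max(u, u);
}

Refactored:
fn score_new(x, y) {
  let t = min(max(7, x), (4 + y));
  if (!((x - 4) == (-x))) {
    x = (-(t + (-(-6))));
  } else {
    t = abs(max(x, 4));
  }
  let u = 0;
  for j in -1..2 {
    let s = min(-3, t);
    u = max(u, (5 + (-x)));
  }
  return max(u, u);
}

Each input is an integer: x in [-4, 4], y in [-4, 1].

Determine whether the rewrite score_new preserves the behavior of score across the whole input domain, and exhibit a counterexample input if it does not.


Run the pair on x=2, y=-4.
score: t = 0; ((y - 4) == (-x)) -> false; x = -6; u = 0; [j=-1]; u = 11; [j=0]; u = 11; [j=1]; u = 11; return 11
score_new: t = 0; (!((x - 4) == (-x))) -> false; t = 4; u = 0; [j=-1]; s = -3; u = 3; [j=0]; s = -3; u = 3; [j=1]; s = -3; u = 3; return 3
11 and 3 differ, so these are not the same function on this domain.
verdict: not equivalent; witness: x=2, y=-4
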